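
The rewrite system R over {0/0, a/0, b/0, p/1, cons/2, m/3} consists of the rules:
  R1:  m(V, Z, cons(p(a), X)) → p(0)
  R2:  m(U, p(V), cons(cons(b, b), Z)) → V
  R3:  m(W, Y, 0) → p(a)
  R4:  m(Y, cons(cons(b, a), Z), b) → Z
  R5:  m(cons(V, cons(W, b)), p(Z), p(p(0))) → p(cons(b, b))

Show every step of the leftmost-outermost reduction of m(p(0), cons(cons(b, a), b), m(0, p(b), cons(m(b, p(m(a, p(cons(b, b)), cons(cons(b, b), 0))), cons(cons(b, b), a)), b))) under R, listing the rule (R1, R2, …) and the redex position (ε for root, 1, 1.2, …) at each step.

b

1. m(p(0), cons(cons(b, a), b), m(0, p(b), cons(m(b, p(m(a, p(cons(b, b)), cons(cons(b, b), 0))), cons(cons(b, b), a)), b)))  →  m(p(0), cons(cons(b, a), b), m(0, p(b), cons(m(a, p(cons(b, b)), cons(cons(b, b), 0)), b)))   [R2 at 3.3.1]
2. m(p(0), cons(cons(b, a), b), m(0, p(b), cons(m(a, p(cons(b, b)), cons(cons(b, b), 0)), b)))  →  m(p(0), cons(cons(b, a), b), m(0, p(b), cons(cons(b, b), b)))   [R2 at 3.3.1]
3. m(p(0), cons(cons(b, a), b), m(0, p(b), cons(cons(b, b), b)))  →  m(p(0), cons(cons(b, a), b), b)   [R2 at 3]
4. m(p(0), cons(cons(b, a), b), b)  →  b   [R4 at ε]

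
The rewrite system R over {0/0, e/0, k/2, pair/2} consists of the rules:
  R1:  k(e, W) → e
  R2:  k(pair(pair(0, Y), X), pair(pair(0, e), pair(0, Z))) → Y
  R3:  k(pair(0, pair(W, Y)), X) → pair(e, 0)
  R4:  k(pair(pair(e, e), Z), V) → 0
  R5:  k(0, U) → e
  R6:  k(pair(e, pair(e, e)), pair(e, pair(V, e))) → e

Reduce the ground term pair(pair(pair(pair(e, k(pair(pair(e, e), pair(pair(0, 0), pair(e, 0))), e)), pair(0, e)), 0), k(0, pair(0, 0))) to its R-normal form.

1. pair(pair(pair(pair(e, k(pair(pair(e, e), pair(pair(0, 0), pair(e, 0))), e)), pair(0, e)), 0), k(0, pair(0, 0)))  →  pair(pair(pair(pair(e, 0), pair(0, e)), 0), k(0, pair(0, 0)))   [R4 at 1.1.1.2]
2. pair(pair(pair(pair(e, 0), pair(0, e)), 0), k(0, pair(0, 0)))  →  pair(pair(pair(pair(e, 0), pair(0, e)), 0), e)   [R5 at 2]

pair(pair(pair(pair(e, 0), pair(0, e)), 0), e)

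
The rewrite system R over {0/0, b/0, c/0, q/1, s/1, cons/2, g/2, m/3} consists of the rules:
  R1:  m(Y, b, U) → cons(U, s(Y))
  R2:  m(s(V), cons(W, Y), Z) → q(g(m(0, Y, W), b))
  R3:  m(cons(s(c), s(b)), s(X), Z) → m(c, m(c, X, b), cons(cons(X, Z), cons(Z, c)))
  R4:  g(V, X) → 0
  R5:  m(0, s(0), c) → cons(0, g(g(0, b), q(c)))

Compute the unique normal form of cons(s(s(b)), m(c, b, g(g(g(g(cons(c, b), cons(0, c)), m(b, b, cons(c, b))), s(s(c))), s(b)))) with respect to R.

1. cons(s(s(b)), m(c, b, g(g(g(g(cons(c, b), cons(0, c)), m(b, b, cons(c, b))), s(s(c))), s(b))))  →  cons(s(s(b)), cons(g(g(g(g(cons(c, b), cons(0, c)), m(b, b, cons(c, b))), s(s(c))), s(b)), s(c)))   [R1 at 2]
2. cons(s(s(b)), cons(g(g(g(g(cons(c, b), cons(0, c)), m(b, b, cons(c, b))), s(s(c))), s(b)), s(c)))  →  cons(s(s(b)), cons(0, s(c)))   [R4 at 2.1]

cons(s(s(b)), cons(0, s(c)))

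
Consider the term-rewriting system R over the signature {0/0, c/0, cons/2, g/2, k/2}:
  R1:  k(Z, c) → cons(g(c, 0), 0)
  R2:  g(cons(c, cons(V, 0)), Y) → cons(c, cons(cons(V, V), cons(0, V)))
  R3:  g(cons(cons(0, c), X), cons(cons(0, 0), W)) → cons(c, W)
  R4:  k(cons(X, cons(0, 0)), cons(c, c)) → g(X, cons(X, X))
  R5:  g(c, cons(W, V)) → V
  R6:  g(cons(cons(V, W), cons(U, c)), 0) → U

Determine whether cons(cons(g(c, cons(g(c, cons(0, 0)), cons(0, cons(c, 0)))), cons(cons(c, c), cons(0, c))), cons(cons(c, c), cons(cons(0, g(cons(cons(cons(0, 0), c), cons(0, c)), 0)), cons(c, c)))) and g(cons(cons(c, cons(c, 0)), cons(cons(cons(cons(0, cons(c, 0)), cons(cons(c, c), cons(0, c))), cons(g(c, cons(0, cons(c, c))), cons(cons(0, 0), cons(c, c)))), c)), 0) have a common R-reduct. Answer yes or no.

yes — NF(t₁) = cons(cons(cons(0, cons(c, 0)), cons(cons(c, c), cons(0, c))), cons(cons(c, c), cons(cons(0, 0), cons(c, c)))), NF(t₂) = cons(cons(cons(0, cons(c, 0)), cons(cons(c, c), cons(0, c))), cons(cons(c, c), cons(cons(0, 0), cons(c, c))))

Reduce t₁ = cons(cons(g(c, cons(g(c, cons(0, 0)), cons(0, cons(c, 0)))), cons(cons(c, c), cons(0, c))), cons(cons(c, c), cons(cons(0, g(cons(cons(cons(0, 0), c), cons(0, c)), 0)), cons(c, c)))):
1. cons(cons(g(c, cons(g(c, cons(0, 0)), cons(0, cons(c, 0)))), cons(cons(c, c), cons(0, c))), cons(cons(c, c), cons(cons(0, g(cons(cons(cons(0, 0), c), cons(0, c)), 0)), cons(c, c))))  →  cons(cons(cons(0, cons(c, 0)), cons(cons(c, c), cons(0, c))), cons(cons(c, c), cons(cons(0, g(cons(cons(cons(0, 0), c), cons(0, c)), 0)), cons(c, c))))   [R5 at 1.1]
2. cons(cons(cons(0, cons(c, 0)), cons(cons(c, c), cons(0, c))), cons(cons(c, c), cons(cons(0, g(cons(cons(cons(0, 0), c), cons(0, c)), 0)), cons(c, c))))  →  cons(cons(cons(0, cons(c, 0)), cons(cons(c, c), cons(0, c))), cons(cons(c, c), cons(cons(0, 0), cons(c, c))))   [R6 at 2.2.1.2]

Reduce t₂ = g(cons(cons(c, cons(c, 0)), cons(cons(cons(cons(0, cons(c, 0)), cons(cons(c, c), cons(0, c))), cons(g(c, cons(0, cons(c, c))), cons(cons(0, 0), cons(c, c)))), c)), 0):
1. g(cons(cons(c, cons(c, 0)), cons(cons(cons(cons(0, cons(c, 0)), cons(cons(c, c), cons(0, c))), cons(g(c, cons(0, cons(c, c))), cons(cons(0, 0), cons(c, c)))), c)), 0)  →  cons(cons(cons(0, cons(c, 0)), cons(cons(c, c), cons(0, c))), cons(g(c, cons(0, cons(c, c))), cons(cons(0, 0), cons(c, c))))   [R6 at ε]
2. cons(cons(cons(0, cons(c, 0)), cons(cons(c, c), cons(0, c))), cons(g(c, cons(0, cons(c, c))), cons(cons(0, 0), cons(c, c))))  →  cons(cons(cons(0, cons(c, 0)), cons(cons(c, c), cons(0, c))), cons(cons(c, c), cons(cons(0, 0), cons(c, c))))   [R5 at 2.1]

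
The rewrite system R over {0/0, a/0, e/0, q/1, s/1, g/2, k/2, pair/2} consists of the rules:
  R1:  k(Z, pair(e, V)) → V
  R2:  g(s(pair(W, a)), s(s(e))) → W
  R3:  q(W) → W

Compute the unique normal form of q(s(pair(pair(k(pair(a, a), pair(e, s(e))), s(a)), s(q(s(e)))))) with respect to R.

s(pair(pair(s(e), s(a)), s(s(e))))

1. q(s(pair(pair(k(pair(a, a), pair(e, s(e))), s(a)), s(q(s(e))))))  →  s(pair(pair(k(pair(a, a), pair(e, s(e))), s(a)), s(q(s(e)))))   [R3 at ε]
2. s(pair(pair(k(pair(a, a), pair(e, s(e))), s(a)), s(q(s(e)))))  →  s(pair(pair(s(e), s(a)), s(q(s(e)))))   [R1 at 1.1.1]
3. s(pair(pair(s(e), s(a)), s(q(s(e)))))  →  s(pair(pair(s(e), s(a)), s(s(e))))   [R3 at 1.2.1]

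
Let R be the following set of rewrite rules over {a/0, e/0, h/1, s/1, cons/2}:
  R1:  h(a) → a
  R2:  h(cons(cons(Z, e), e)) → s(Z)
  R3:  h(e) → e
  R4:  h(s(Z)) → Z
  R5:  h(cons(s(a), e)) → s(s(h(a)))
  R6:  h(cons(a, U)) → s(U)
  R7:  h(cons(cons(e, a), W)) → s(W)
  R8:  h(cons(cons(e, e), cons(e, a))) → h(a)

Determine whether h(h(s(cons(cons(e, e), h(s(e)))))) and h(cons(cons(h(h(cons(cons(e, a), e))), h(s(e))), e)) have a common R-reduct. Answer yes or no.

Reduce t₁ = h(h(s(cons(cons(e, e), h(s(e)))))):
1. h(h(s(cons(cons(e, e), h(s(e))))))  →  h(cons(cons(e, e), h(s(e))))   [R4 at 1]
2. h(cons(cons(e, e), h(s(e))))  →  h(cons(cons(e, e), e))   [R4 at 1.2]
3. h(cons(cons(e, e), e))  →  s(e)   [R2 at ε]

Reduce t₂ = h(cons(cons(h(h(cons(cons(e, a), e))), h(s(e))), e)):
1. h(cons(cons(h(h(cons(cons(e, a), e))), h(s(e))), e))  →  h(cons(cons(h(s(e)), h(s(e))), e))   [R7 at 1.1.1.1]
2. h(cons(cons(h(s(e)), h(s(e))), e))  →  h(cons(cons(e, h(s(e))), e))   [R4 at 1.1.1]
3. h(cons(cons(e, h(s(e))), e))  →  h(cons(cons(e, e), e))   [R4 at 1.1.2]
4. h(cons(cons(e, e), e))  →  s(e)   [R2 at ε]

yes — NF(t₁) = s(e), NF(t₂) = s(e)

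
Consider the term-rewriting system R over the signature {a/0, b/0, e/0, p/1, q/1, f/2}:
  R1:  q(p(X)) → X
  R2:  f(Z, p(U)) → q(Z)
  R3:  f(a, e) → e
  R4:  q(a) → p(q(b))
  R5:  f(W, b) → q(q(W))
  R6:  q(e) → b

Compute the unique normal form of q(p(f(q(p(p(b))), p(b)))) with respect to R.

b

1. q(p(f(q(p(p(b))), p(b))))  →  f(q(p(p(b))), p(b))   [R1 at ε]
2. f(q(p(p(b))), p(b))  →  q(q(p(p(b))))   [R2 at ε]
3. q(q(p(p(b))))  →  q(p(b))   [R1 at 1]
4. q(p(b))  →  b   [R1 at ε]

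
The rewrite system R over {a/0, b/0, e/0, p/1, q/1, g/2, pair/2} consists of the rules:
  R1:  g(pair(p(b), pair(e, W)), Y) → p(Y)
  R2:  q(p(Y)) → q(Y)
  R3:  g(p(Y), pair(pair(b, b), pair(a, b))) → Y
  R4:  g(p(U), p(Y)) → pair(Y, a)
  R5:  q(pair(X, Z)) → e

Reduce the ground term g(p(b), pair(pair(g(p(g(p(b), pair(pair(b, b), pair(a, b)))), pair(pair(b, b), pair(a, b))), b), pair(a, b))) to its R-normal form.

b

1. g(p(b), pair(pair(g(p(g(p(b), pair(pair(b, b), pair(a, b)))), pair(pair(b, b), pair(a, b))), b), pair(a, b)))  →  g(p(b), pair(pair(g(p(b), pair(pair(b, b), pair(a, b))), b), pair(a, b)))   [R3 at 2.1.1]
2. g(p(b), pair(pair(g(p(b), pair(pair(b, b), pair(a, b))), b), pair(a, b)))  →  g(p(b), pair(pair(b, b), pair(a, b)))   [R3 at 2.1.1]
3. g(p(b), pair(pair(b, b), pair(a, b)))  →  b   [R3 at ε]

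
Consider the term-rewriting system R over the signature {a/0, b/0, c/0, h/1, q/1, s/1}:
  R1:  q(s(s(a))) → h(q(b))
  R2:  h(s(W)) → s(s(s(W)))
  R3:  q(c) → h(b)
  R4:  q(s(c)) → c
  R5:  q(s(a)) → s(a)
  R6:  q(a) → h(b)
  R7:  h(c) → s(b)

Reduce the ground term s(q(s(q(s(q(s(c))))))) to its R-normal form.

s(c)

1. s(q(s(q(s(q(s(c)))))))  →  s(q(s(q(s(c)))))   [R4 at 1.1.1.1.1]
2. s(q(s(q(s(c)))))  →  s(q(s(c)))   [R4 at 1.1.1]
3. s(q(s(c)))  →  s(c)   [R4 at 1]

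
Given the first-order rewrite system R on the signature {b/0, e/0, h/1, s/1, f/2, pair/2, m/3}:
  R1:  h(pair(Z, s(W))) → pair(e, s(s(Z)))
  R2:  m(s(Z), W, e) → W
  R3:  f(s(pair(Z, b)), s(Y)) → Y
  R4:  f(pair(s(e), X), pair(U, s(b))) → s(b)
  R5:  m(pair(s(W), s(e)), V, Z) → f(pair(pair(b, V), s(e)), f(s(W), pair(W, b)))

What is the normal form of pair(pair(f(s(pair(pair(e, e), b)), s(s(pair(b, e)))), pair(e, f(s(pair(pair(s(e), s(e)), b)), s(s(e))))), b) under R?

pair(pair(s(pair(b, e)), pair(e, s(e))), b)

1. pair(pair(f(s(pair(pair(e, e), b)), s(s(pair(b, e)))), pair(e, f(s(pair(pair(s(e), s(e)), b)), s(s(e))))), b)  →  pair(pair(s(pair(b, e)), pair(e, f(s(pair(pair(s(e), s(e)), b)), s(s(e))))), b)   [R3 at 1.1]
2. pair(pair(s(pair(b, e)), pair(e, f(s(pair(pair(s(e), s(e)), b)), s(s(e))))), b)  →  pair(pair(s(pair(b, e)), pair(e, s(e))), b)   [R3 at 1.2.2]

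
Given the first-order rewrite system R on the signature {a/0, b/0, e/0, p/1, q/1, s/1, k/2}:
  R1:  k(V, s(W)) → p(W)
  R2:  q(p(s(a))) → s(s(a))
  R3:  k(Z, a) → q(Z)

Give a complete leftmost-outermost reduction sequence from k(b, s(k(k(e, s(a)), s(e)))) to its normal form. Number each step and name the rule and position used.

1. k(b, s(k(k(e, s(a)), s(e))))  →  p(k(k(e, s(a)), s(e)))   [R1 at ε]
2. p(k(k(e, s(a)), s(e)))  →  p(p(e))   [R1 at 1]

p(p(e))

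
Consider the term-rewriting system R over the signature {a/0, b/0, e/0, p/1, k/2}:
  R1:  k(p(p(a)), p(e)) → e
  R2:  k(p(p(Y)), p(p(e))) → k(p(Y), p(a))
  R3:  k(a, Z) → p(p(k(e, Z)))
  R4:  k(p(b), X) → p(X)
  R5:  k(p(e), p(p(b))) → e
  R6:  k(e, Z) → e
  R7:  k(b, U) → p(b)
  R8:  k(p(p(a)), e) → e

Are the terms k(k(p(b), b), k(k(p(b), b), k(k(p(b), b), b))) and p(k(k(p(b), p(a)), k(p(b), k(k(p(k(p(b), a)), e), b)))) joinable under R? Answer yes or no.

Reduce t₁ = k(k(p(b), b), k(k(p(b), b), k(k(p(b), b), b))):
1. k(k(p(b), b), k(k(p(b), b), k(k(p(b), b), b)))  →  k(p(b), k(k(p(b), b), k(k(p(b), b), b)))   [R4 at 1]
2. k(p(b), k(k(p(b), b), k(k(p(b), b), b)))  →  p(k(k(p(b), b), k(k(p(b), b), b)))   [R4 at ε]
3. p(k(k(p(b), b), k(k(p(b), b), b)))  →  p(k(p(b), k(k(p(b), b), b)))   [R4 at 1.1]
4. p(k(p(b), k(k(p(b), b), b)))  →  p(p(k(k(p(b), b), b)))   [R4 at 1]
5. p(p(k(k(p(b), b), b)))  →  p(p(k(p(b), b)))   [R4 at 1.1.1]
6. p(p(k(p(b), b)))  →  p(p(p(b)))   [R4 at 1.1]

Reduce t₂ = p(k(k(p(b), p(a)), k(p(b), k(k(p(k(p(b), a)), e), b)))):
1. p(k(k(p(b), p(a)), k(p(b), k(k(p(k(p(b), a)), e), b))))  →  p(k(p(p(a)), k(p(b), k(k(p(k(p(b), a)), e), b))))   [R4 at 1.1]
2. p(k(p(p(a)), k(p(b), k(k(p(k(p(b), a)), e), b))))  →  p(k(p(p(a)), p(k(k(p(k(p(b), a)), e), b))))   [R4 at 1.2]
3. p(k(p(p(a)), p(k(k(p(k(p(b), a)), e), b))))  →  p(k(p(p(a)), p(k(k(p(p(a)), e), b))))   [R4 at 1.2.1.1.1.1]
4. p(k(p(p(a)), p(k(k(p(p(a)), e), b))))  →  p(k(p(p(a)), p(k(e, b))))   [R8 at 1.2.1.1]
5. p(k(p(p(a)), p(k(e, b))))  →  p(k(p(p(a)), p(e)))   [R6 at 1.2.1]
6. p(k(p(p(a)), p(e)))  →  p(e)   [R1 at 1]

no — NF(t₁) = p(p(p(b))), NF(t₂) = p(e)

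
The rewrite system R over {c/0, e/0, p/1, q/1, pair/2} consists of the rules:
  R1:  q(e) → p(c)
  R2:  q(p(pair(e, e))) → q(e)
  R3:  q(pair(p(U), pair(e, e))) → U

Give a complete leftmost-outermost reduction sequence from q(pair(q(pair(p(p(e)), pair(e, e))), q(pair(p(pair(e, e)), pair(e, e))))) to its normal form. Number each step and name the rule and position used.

e

1. q(pair(q(pair(p(p(e)), pair(e, e))), q(pair(p(pair(e, e)), pair(e, e)))))  →  q(pair(p(e), q(pair(p(pair(e, e)), pair(e, e)))))   [R3 at 1.1]
2. q(pair(p(e), q(pair(p(pair(e, e)), pair(e, e)))))  →  q(pair(p(e), pair(e, e)))   [R3 at 1.2]
3. q(pair(p(e), pair(e, e)))  →  e   [R3 at ε]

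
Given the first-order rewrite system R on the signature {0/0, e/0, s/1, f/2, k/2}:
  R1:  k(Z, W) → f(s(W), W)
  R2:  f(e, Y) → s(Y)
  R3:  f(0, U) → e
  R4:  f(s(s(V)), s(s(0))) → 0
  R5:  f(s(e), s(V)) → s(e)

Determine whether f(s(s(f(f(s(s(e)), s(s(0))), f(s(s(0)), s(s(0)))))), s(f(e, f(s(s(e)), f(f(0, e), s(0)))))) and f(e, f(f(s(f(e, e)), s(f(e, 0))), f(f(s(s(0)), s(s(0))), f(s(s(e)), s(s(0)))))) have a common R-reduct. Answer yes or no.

no — NF(t₁) = 0, NF(t₂) = s(e)

Reduce t₁ = f(s(s(f(f(s(s(e)), s(s(0))), f(s(s(0)), s(s(0)))))), s(f(e, f(s(s(e)), f(f(0, e), s(0)))))):
1. f(s(s(f(f(s(s(e)), s(s(0))), f(s(s(0)), s(s(0)))))), s(f(e, f(s(s(e)), f(f(0, e), s(0))))))  →  f(s(s(f(0, f(s(s(0)), s(s(0)))))), s(f(e, f(s(s(e)), f(f(0, e), s(0))))))   [R4 at 1.1.1.1]
2. f(s(s(f(0, f(s(s(0)), s(s(0)))))), s(f(e, f(s(s(e)), f(f(0, e), s(0))))))  →  f(s(s(e)), s(f(e, f(s(s(e)), f(f(0, e), s(0))))))   [R3 at 1.1.1]
3. f(s(s(e)), s(f(e, f(s(s(e)), f(f(0, e), s(0))))))  →  f(s(s(e)), s(s(f(s(s(e)), f(f(0, e), s(0))))))   [R2 at 2.1]
4. f(s(s(e)), s(s(f(s(s(e)), f(f(0, e), s(0))))))  →  f(s(s(e)), s(s(f(s(s(e)), f(e, s(0))))))   [R3 at 2.1.1.2.1]
5. f(s(s(e)), s(s(f(s(s(e)), f(e, s(0))))))  →  f(s(s(e)), s(s(f(s(s(e)), s(s(0))))))   [R2 at 2.1.1.2]
6. f(s(s(e)), s(s(f(s(s(e)), s(s(0))))))  →  f(s(s(e)), s(s(0)))   [R4 at 2.1.1]
7. f(s(s(e)), s(s(0)))  →  0   [R4 at ε]

Reduce t₂ = f(e, f(f(s(f(e, e)), s(f(e, 0))), f(f(s(s(0)), s(s(0))), f(s(s(e)), s(s(0)))))):
1. f(e, f(f(s(f(e, e)), s(f(e, 0))), f(f(s(s(0)), s(s(0))), f(s(s(e)), s(s(0))))))  →  s(f(f(s(f(e, e)), s(f(e, 0))), f(f(s(s(0)), s(s(0))), f(s(s(e)), s(s(0))))))   [R2 at ε]
2. s(f(f(s(f(e, e)), s(f(e, 0))), f(f(s(s(0)), s(s(0))), f(s(s(e)), s(s(0))))))  →  s(f(f(s(s(e)), s(f(e, 0))), f(f(s(s(0)), s(s(0))), f(s(s(e)), s(s(0))))))   [R2 at 1.1.1.1]
3. s(f(f(s(s(e)), s(f(e, 0))), f(f(s(s(0)), s(s(0))), f(s(s(e)), s(s(0))))))  →  s(f(f(s(s(e)), s(s(0))), f(f(s(s(0)), s(s(0))), f(s(s(e)), s(s(0))))))   [R2 at 1.1.2.1]
4. s(f(f(s(s(e)), s(s(0))), f(f(s(s(0)), s(s(0))), f(s(s(e)), s(s(0))))))  →  s(f(0, f(f(s(s(0)), s(s(0))), f(s(s(e)), s(s(0))))))   [R4 at 1.1]
5. s(f(0, f(f(s(s(0)), s(s(0))), f(s(s(e)), s(s(0))))))  →  s(e)   [R3 at 1]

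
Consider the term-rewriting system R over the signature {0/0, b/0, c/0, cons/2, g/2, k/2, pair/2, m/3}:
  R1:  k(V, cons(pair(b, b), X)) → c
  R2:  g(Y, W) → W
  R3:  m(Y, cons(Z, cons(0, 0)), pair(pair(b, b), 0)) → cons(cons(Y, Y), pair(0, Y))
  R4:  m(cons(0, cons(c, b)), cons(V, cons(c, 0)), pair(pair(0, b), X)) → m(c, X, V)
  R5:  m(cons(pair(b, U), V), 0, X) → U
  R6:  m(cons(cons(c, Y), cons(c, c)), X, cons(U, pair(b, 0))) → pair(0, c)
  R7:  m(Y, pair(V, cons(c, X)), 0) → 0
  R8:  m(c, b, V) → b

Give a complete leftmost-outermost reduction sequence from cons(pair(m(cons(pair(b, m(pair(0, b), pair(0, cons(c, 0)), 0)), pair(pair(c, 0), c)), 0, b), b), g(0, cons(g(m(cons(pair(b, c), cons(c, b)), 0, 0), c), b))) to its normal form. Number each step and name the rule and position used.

1. cons(pair(m(cons(pair(b, m(pair(0, b), pair(0, cons(c, 0)), 0)), pair(pair(c, 0), c)), 0, b), b), g(0, cons(g(m(cons(pair(b, c), cons(c, b)), 0, 0), c), b)))  →  cons(pair(m(pair(0, b), pair(0, cons(c, 0)), 0), b), g(0, cons(g(m(cons(pair(b, c), cons(c, b)), 0, 0), c), b)))   [R5 at 1.1]
2. cons(pair(m(pair(0, b), pair(0, cons(c, 0)), 0), b), g(0, cons(g(m(cons(pair(b, c), cons(c, b)), 0, 0), c), b)))  →  cons(pair(0, b), g(0, cons(g(m(cons(pair(b, c), cons(c, b)), 0, 0), c), b)))   [R7 at 1.1]
3. cons(pair(0, b), g(0, cons(g(m(cons(pair(b, c), cons(c, b)), 0, 0), c), b)))  →  cons(pair(0, b), cons(g(m(cons(pair(b, c), cons(c, b)), 0, 0), c), b))   [R2 at 2]
4. cons(pair(0, b), cons(g(m(cons(pair(b, c), cons(c, b)), 0, 0), c), b))  →  cons(pair(0, b), cons(c, b))   [R2 at 2.1]

cons(pair(0, b), cons(c, b))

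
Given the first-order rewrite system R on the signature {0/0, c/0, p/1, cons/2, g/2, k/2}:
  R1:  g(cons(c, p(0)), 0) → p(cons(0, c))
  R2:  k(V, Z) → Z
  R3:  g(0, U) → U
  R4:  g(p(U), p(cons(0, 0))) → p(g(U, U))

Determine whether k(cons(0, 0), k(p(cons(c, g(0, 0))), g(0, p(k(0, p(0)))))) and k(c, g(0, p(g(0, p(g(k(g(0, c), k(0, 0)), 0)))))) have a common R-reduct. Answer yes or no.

Reduce t₁ = k(cons(0, 0), k(p(cons(c, g(0, 0))), g(0, p(k(0, p(0)))))):
1. k(cons(0, 0), k(p(cons(c, g(0, 0))), g(0, p(k(0, p(0))))))  →  k(p(cons(c, g(0, 0))), g(0, p(k(0, p(0)))))   [R2 at ε]
2. k(p(cons(c, g(0, 0))), g(0, p(k(0, p(0)))))  →  g(0, p(k(0, p(0))))   [R2 at ε]
3. g(0, p(k(0, p(0))))  →  p(k(0, p(0)))   [R3 at ε]
4. p(k(0, p(0)))  →  p(p(0))   [R2 at 1]

Reduce t₂ = k(c, g(0, p(g(0, p(g(k(g(0, c), k(0, 0)), 0)))))):
1. k(c, g(0, p(g(0, p(g(k(g(0, c), k(0, 0)), 0))))))  →  g(0, p(g(0, p(g(k(g(0, c), k(0, 0)), 0)))))   [R2 at ε]
2. g(0, p(g(0, p(g(k(g(0, c), k(0, 0)), 0)))))  →  p(g(0, p(g(k(g(0, c), k(0, 0)), 0))))   [R3 at ε]
3. p(g(0, p(g(k(g(0, c), k(0, 0)), 0))))  →  p(p(g(k(g(0, c), k(0, 0)), 0)))   [R3 at 1]
4. p(p(g(k(g(0, c), k(0, 0)), 0)))  →  p(p(g(k(0, 0), 0)))   [R2 at 1.1.1]
5. p(p(g(k(0, 0), 0)))  →  p(p(g(0, 0)))   [R2 at 1.1.1]
6. p(p(g(0, 0)))  →  p(p(0))   [R3 at 1.1]

yes — NF(t₁) = p(p(0)), NF(t₂) = p(p(0))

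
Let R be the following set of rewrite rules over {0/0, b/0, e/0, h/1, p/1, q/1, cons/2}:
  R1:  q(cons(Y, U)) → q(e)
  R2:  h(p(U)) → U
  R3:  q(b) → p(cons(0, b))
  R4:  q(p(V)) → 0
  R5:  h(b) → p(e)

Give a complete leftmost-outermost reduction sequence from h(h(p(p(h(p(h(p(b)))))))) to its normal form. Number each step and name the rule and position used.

1. h(h(p(p(h(p(h(p(b))))))))  →  h(p(h(p(h(p(b))))))   [R2 at 1]
2. h(p(h(p(h(p(b))))))  →  h(p(h(p(b))))   [R2 at ε]
3. h(p(h(p(b))))  →  h(p(b))   [R2 at ε]
4. h(p(b))  →  b   [R2 at ε]

b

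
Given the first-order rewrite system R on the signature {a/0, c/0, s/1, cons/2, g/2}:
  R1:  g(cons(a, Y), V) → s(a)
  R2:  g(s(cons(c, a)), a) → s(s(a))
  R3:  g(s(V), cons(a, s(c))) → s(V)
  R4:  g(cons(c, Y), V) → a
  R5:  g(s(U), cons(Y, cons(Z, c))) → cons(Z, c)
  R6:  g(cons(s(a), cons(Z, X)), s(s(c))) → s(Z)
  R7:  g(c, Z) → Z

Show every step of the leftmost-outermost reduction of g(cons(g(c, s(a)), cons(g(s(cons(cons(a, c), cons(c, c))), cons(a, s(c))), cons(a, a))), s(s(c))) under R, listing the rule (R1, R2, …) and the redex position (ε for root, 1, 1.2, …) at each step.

1. g(cons(g(c, s(a)), cons(g(s(cons(cons(a, c), cons(c, c))), cons(a, s(c))), cons(a, a))), s(s(c)))  →  g(cons(s(a), cons(g(s(cons(cons(a, c), cons(c, c))), cons(a, s(c))), cons(a, a))), s(s(c)))   [R7 at 1.1]
2. g(cons(s(a), cons(g(s(cons(cons(a, c), cons(c, c))), cons(a, s(c))), cons(a, a))), s(s(c)))  →  s(g(s(cons(cons(a, c), cons(c, c))), cons(a, s(c))))   [R6 at ε]
3. s(g(s(cons(cons(a, c), cons(c, c))), cons(a, s(c))))  →  s(s(cons(cons(a, c), cons(c, c))))   [R3 at 1]

s(s(cons(cons(a, c), cons(c, c))))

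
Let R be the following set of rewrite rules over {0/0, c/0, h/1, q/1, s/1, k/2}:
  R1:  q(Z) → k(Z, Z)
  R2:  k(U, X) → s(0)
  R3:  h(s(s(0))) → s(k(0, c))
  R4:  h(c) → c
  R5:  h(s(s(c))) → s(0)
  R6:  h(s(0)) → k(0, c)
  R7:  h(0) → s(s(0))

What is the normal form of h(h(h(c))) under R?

1. h(h(h(c)))  →  h(h(c))   [R4 at 1.1]
2. h(h(c))  →  h(c)   [R4 at 1]
3. h(c)  →  c   [R4 at ε]

c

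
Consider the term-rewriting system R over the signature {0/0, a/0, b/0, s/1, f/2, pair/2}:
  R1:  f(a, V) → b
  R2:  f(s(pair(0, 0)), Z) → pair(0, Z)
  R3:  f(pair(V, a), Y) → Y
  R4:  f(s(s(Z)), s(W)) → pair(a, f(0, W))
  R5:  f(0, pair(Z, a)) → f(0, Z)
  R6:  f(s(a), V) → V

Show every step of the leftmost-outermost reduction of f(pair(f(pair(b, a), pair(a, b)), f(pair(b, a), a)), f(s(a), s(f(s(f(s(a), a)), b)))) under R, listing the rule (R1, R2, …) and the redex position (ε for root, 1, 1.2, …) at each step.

1. f(pair(f(pair(b, a), pair(a, b)), f(pair(b, a), a)), f(s(a), s(f(s(f(s(a), a)), b))))  →  f(pair(pair(a, b), f(pair(b, a), a)), f(s(a), s(f(s(f(s(a), a)), b))))   [R3 at 1.1]
2. f(pair(pair(a, b), f(pair(b, a), a)), f(s(a), s(f(s(f(s(a), a)), b))))  →  f(pair(pair(a, b), a), f(s(a), s(f(s(f(s(a), a)), b))))   [R3 at 1.2]
3. f(pair(pair(a, b), a), f(s(a), s(f(s(f(s(a), a)), b))))  →  f(s(a), s(f(s(f(s(a), a)), b)))   [R3 at ε]
4. f(s(a), s(f(s(f(s(a), a)), b)))  →  s(f(s(f(s(a), a)), b))   [R6 at ε]
5. s(f(s(f(s(a), a)), b))  →  s(f(s(a), b))   [R6 at 1.1.1]
6. s(f(s(a), b))  →  s(b)   [R6 at 1]

s(b)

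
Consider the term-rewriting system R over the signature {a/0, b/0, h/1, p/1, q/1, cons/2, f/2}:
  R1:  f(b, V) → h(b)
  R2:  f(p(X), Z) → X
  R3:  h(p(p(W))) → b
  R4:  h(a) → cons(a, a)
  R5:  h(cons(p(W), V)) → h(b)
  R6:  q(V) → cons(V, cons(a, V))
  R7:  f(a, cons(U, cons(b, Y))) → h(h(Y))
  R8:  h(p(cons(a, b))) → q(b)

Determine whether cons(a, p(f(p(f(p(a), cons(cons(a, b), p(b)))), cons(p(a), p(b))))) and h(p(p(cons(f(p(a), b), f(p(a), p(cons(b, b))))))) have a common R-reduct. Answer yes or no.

no — NF(t₁) = cons(a, p(a)), NF(t₂) = b

Reduce t₁ = cons(a, p(f(p(f(p(a), cons(cons(a, b), p(b)))), cons(p(a), p(b))))):
1. cons(a, p(f(p(f(p(a), cons(cons(a, b), p(b)))), cons(p(a), p(b)))))  →  cons(a, p(f(p(a), cons(cons(a, b), p(b)))))   [R2 at 2.1]
2. cons(a, p(f(p(a), cons(cons(a, b), p(b)))))  →  cons(a, p(a))   [R2 at 2.1]

Reduce t₂ = h(p(p(cons(f(p(a), b), f(p(a), p(cons(b, b))))))):
1. h(p(p(cons(f(p(a), b), f(p(a), p(cons(b, b)))))))  →  b   [R3 at ε]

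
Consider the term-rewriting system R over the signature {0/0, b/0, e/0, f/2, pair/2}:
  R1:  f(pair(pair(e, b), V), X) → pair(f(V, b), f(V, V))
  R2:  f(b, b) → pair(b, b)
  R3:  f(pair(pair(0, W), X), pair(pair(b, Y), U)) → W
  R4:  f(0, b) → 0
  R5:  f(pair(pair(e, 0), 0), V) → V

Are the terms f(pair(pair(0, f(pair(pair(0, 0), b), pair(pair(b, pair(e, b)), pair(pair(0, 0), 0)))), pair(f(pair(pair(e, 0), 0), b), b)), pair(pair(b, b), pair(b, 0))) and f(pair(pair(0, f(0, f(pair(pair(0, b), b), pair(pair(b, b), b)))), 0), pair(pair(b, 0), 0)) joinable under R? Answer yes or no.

yes — NF(t₁) = 0, NF(t₂) = 0

Reduce t₁ = f(pair(pair(0, f(pair(pair(0, 0), b), pair(pair(b, pair(e, b)), pair(pair(0, 0), 0)))), pair(f(pair(pair(e, 0), 0), b), b)), pair(pair(b, b), pair(b, 0))):
1. f(pair(pair(0, f(pair(pair(0, 0), b), pair(pair(b, pair(e, b)), pair(pair(0, 0), 0)))), pair(f(pair(pair(e, 0), 0), b), b)), pair(pair(b, b), pair(b, 0)))  →  f(pair(pair(0, 0), b), pair(pair(b, pair(e, b)), pair(pair(0, 0), 0)))   [R3 at ε]
2. f(pair(pair(0, 0), b), pair(pair(b, pair(e, b)), pair(pair(0, 0), 0)))  →  0   [R3 at ε]

Reduce t₂ = f(pair(pair(0, f(0, f(pair(pair(0, b), b), pair(pair(b, b), b)))), 0), pair(pair(b, 0), 0)):
1. f(pair(pair(0, f(0, f(pair(pair(0, b), b), pair(pair(b, b), b)))), 0), pair(pair(b, 0), 0))  →  f(0, f(pair(pair(0, b), b), pair(pair(b, b), b)))   [R3 at ε]
2. f(0, f(pair(pair(0, b), b), pair(pair(b, b), b)))  →  f(0, b)   [R3 at 2]
3. f(0, b)  →  0   [R4 at ε]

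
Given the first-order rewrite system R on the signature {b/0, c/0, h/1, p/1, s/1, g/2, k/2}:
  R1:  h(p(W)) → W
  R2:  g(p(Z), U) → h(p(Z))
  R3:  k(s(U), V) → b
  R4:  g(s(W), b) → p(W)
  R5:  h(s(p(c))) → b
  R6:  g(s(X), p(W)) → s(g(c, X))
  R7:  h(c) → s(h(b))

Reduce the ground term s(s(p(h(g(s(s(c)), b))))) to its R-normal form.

1. s(s(p(h(g(s(s(c)), b)))))  →  s(s(p(h(p(s(c))))))   [R4 at 1.1.1.1]
2. s(s(p(h(p(s(c))))))  →  s(s(p(s(c))))   [R1 at 1.1.1]

s(s(p(s(c))))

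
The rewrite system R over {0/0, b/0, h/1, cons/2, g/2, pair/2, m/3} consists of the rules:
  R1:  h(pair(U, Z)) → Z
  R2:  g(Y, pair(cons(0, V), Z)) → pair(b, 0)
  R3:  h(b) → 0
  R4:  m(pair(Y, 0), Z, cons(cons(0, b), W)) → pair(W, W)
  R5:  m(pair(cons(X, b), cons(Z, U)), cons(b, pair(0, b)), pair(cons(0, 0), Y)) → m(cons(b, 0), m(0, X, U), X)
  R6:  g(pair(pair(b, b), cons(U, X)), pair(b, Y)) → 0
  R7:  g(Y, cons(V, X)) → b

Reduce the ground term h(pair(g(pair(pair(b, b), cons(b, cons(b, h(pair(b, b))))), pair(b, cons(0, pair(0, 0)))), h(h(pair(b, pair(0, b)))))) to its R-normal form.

1. h(pair(g(pair(pair(b, b), cons(b, cons(b, h(pair(b, b))))), pair(b, cons(0, pair(0, 0)))), h(h(pair(b, pair(0, b))))))  →  h(h(pair(b, pair(0, b))))   [R1 at ε]
2. h(h(pair(b, pair(0, b))))  →  h(pair(0, b))   [R1 at 1]
3. h(pair(0, b))  →  b   [R1 at ε]

b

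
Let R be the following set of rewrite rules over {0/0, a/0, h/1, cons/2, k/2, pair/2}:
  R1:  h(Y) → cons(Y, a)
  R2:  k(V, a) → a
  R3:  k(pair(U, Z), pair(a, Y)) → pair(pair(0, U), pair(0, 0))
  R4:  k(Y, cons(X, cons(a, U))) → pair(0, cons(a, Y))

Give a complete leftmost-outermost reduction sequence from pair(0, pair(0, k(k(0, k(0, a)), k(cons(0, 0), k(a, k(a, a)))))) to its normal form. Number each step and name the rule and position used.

1. pair(0, pair(0, k(k(0, k(0, a)), k(cons(0, 0), k(a, k(a, a))))))  →  pair(0, pair(0, k(k(0, a), k(cons(0, 0), k(a, k(a, a))))))   [R2 at 2.2.1.2]
2. pair(0, pair(0, k(k(0, a), k(cons(0, 0), k(a, k(a, a))))))  →  pair(0, pair(0, k(a, k(cons(0, 0), k(a, k(a, a))))))   [R2 at 2.2.1]
3. pair(0, pair(0, k(a, k(cons(0, 0), k(a, k(a, a))))))  →  pair(0, pair(0, k(a, k(cons(0, 0), k(a, a)))))   [R2 at 2.2.2.2.2]
4. pair(0, pair(0, k(a, k(cons(0, 0), k(a, a)))))  →  pair(0, pair(0, k(a, k(cons(0, 0), a))))   [R2 at 2.2.2.2]
5. pair(0, pair(0, k(a, k(cons(0, 0), a))))  →  pair(0, pair(0, k(a, a)))   [R2 at 2.2.2]
6. pair(0, pair(0, k(a, a)))  →  pair(0, pair(0, a))   [R2 at 2.2]

pair(0, pair(0, a))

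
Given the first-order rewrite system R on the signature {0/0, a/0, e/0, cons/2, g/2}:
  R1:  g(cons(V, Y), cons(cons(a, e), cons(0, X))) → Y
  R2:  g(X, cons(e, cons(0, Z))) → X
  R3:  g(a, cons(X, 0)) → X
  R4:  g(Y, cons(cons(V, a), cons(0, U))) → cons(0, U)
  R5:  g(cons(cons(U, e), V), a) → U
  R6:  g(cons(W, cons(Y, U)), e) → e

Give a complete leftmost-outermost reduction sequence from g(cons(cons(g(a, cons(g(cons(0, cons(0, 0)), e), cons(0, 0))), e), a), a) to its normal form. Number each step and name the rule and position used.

a

1. g(cons(cons(g(a, cons(g(cons(0, cons(0, 0)), e), cons(0, 0))), e), a), a)  →  g(a, cons(g(cons(0, cons(0, 0)), e), cons(0, 0)))   [R5 at ε]
2. g(a, cons(g(cons(0, cons(0, 0)), e), cons(0, 0)))  →  g(a, cons(e, cons(0, 0)))   [R6 at 2.1]
3. g(a, cons(e, cons(0, 0)))  →  a   [R2 at ε]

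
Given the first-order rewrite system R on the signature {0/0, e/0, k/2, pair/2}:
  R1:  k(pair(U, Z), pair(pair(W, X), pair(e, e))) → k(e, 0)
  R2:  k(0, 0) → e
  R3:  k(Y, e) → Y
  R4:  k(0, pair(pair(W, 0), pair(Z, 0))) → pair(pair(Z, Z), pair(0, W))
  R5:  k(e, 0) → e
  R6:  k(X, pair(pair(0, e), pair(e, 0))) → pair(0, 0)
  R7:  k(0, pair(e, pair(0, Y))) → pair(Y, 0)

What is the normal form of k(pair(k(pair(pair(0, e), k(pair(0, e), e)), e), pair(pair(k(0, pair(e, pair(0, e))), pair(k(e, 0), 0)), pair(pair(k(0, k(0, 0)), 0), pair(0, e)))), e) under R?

pair(pair(pair(0, e), pair(0, e)), pair(pair(pair(e, 0), pair(e, 0)), pair(pair(0, 0), pair(0, e))))

1. k(pair(k(pair(pair(0, e), k(pair(0, e), e)), e), pair(pair(k(0, pair(e, pair(0, e))), pair(k(e, 0), 0)), pair(pair(k(0, k(0, 0)), 0), pair(0, e)))), e)  →  pair(k(pair(pair(0, e), k(pair(0, e), e)), e), pair(pair(k(0, pair(e, pair(0, e))), pair(k(e, 0), 0)), pair(pair(k(0, k(0, 0)), 0), pair(0, e))))   [R3 at ε]
2. pair(k(pair(pair(0, e), k(pair(0, e), e)), e), pair(pair(k(0, pair(e, pair(0, e))), pair(k(e, 0), 0)), pair(pair(k(0, k(0, 0)), 0), pair(0, e))))  →  pair(pair(pair(0, e), k(pair(0, e), e)), pair(pair(k(0, pair(e, pair(0, e))), pair(k(e, 0), 0)), pair(pair(k(0, k(0, 0)), 0), pair(0, e))))   [R3 at 1]
3. pair(pair(pair(0, e), k(pair(0, e), e)), pair(pair(k(0, pair(e, pair(0, e))), pair(k(e, 0), 0)), pair(pair(k(0, k(0, 0)), 0), pair(0, e))))  →  pair(pair(pair(0, e), pair(0, e)), pair(pair(k(0, pair(e, pair(0, e))), pair(k(e, 0), 0)), pair(pair(k(0, k(0, 0)), 0), pair(0, e))))   [R3 at 1.2]
4. pair(pair(pair(0, e), pair(0, e)), pair(pair(k(0, pair(e, pair(0, e))), pair(k(e, 0), 0)), pair(pair(k(0, k(0, 0)), 0), pair(0, e))))  →  pair(pair(pair(0, e), pair(0, e)), pair(pair(pair(e, 0), pair(k(e, 0), 0)), pair(pair(k(0, k(0, 0)), 0), pair(0, e))))   [R7 at 2.1.1]
5. pair(pair(pair(0, e), pair(0, e)), pair(pair(pair(e, 0), pair(k(e, 0), 0)), pair(pair(k(0, k(0, 0)), 0), pair(0, e))))  →  pair(pair(pair(0, e), pair(0, e)), pair(pair(pair(e, 0), pair(e, 0)), pair(pair(k(0, k(0, 0)), 0), pair(0, e))))   [R5 at 2.1.2.1]
6. pair(pair(pair(0, e), pair(0, e)), pair(pair(pair(e, 0), pair(e, 0)), pair(pair(k(0, k(0, 0)), 0), pair(0, e))))  →  pair(pair(pair(0, e), pair(0, e)), pair(pair(pair(e, 0), pair(e, 0)), pair(pair(k(0, e), 0), pair(0, e))))   [R2 at 2.2.1.1.2]
7. pair(pair(pair(0, e), pair(0, e)), pair(pair(pair(e, 0), pair(e, 0)), pair(pair(k(0, e), 0), pair(0, e))))  →  pair(pair(pair(0, e), pair(0, e)), pair(pair(pair(e, 0), pair(e, 0)), pair(pair(0, 0), pair(0, e))))   [R3 at 2.2.1.1]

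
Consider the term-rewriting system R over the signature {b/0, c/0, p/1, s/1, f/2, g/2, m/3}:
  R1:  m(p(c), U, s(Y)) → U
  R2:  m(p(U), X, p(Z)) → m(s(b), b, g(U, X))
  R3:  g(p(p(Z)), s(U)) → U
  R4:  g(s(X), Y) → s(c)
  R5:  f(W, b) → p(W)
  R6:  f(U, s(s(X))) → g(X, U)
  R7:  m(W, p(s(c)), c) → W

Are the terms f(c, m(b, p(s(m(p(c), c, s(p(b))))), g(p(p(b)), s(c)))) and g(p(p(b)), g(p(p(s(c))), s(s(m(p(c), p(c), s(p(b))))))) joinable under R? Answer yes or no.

yes — NF(t₁) = p(c), NF(t₂) = p(c)

Reduce t₁ = f(c, m(b, p(s(m(p(c), c, s(p(b))))), g(p(p(b)), s(c)))):
1. f(c, m(b, p(s(m(p(c), c, s(p(b))))), g(p(p(b)), s(c))))  →  f(c, m(b, p(s(c)), g(p(p(b)), s(c))))   [R1 at 2.2.1.1]
2. f(c, m(b, p(s(c)), g(p(p(b)), s(c))))  →  f(c, m(b, p(s(c)), c))   [R3 at 2.3]
3. f(c, m(b, p(s(c)), c))  →  f(c, b)   [R7 at 2]
4. f(c, b)  →  p(c)   [R5 at ε]

Reduce t₂ = g(p(p(b)), g(p(p(s(c))), s(s(m(p(c), p(c), s(p(b))))))):
1. g(p(p(b)), g(p(p(s(c))), s(s(m(p(c), p(c), s(p(b)))))))  →  g(p(p(b)), s(m(p(c), p(c), s(p(b)))))   [R3 at 2]
2. g(p(p(b)), s(m(p(c), p(c), s(p(b)))))  →  m(p(c), p(c), s(p(b)))   [R3 at ε]
3. m(p(c), p(c), s(p(b)))  →  p(c)   [R1 at ε]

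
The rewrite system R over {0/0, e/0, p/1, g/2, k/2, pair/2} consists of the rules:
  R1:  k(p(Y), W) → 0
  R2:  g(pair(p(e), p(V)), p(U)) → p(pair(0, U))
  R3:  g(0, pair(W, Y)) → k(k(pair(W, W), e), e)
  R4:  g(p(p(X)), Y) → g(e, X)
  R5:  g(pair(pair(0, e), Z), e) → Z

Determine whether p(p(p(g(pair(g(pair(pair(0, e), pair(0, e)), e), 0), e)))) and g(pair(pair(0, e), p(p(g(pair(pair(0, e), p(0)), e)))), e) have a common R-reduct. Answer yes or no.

Reduce t₁ = p(p(p(g(pair(g(pair(pair(0, e), pair(0, e)), e), 0), e)))):
1. p(p(p(g(pair(g(pair(pair(0, e), pair(0, e)), e), 0), e))))  →  p(p(p(g(pair(pair(0, e), 0), e))))   [R5 at 1.1.1.1.1]
2. p(p(p(g(pair(pair(0, e), 0), e))))  →  p(p(p(0)))   [R5 at 1.1.1]

Reduce t₂ = g(pair(pair(0, e), p(p(g(pair(pair(0, e), p(0)), e)))), e):
1. g(pair(pair(0, e), p(p(g(pair(pair(0, e), p(0)), e)))), e)  →  p(p(g(pair(pair(0, e), p(0)), e)))   [R5 at ε]
2. p(p(g(pair(pair(0, e), p(0)), e)))  →  p(p(p(0)))   [R5 at 1.1]

yes — NF(t₁) = p(p(p(0))), NF(t₂) = p(p(p(0)))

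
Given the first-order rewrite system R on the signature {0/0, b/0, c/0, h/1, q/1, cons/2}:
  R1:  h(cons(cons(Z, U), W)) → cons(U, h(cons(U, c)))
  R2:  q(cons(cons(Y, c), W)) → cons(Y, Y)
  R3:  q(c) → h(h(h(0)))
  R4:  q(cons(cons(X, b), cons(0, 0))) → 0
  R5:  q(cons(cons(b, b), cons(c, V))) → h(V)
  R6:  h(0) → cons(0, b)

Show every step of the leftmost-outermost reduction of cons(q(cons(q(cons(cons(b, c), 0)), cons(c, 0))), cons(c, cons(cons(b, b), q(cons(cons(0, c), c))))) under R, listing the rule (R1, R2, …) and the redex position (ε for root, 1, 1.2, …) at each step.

cons(cons(0, b), cons(c, cons(cons(b, b), cons(0, 0))))

1. cons(q(cons(q(cons(cons(b, c), 0)), cons(c, 0))), cons(c, cons(cons(b, b), q(cons(cons(0, c), c)))))  →  cons(q(cons(cons(b, b), cons(c, 0))), cons(c, cons(cons(b, b), q(cons(cons(0, c), c)))))   [R2 at 1.1.1]
2. cons(q(cons(cons(b, b), cons(c, 0))), cons(c, cons(cons(b, b), q(cons(cons(0, c), c)))))  →  cons(h(0), cons(c, cons(cons(b, b), q(cons(cons(0, c), c)))))   [R5 at 1]
3. cons(h(0), cons(c, cons(cons(b, b), q(cons(cons(0, c), c)))))  →  cons(cons(0, b), cons(c, cons(cons(b, b), q(cons(cons(0, c), c)))))   [R6 at 1]
4. cons(cons(0, b), cons(c, cons(cons(b, b), q(cons(cons(0, c), c)))))  →  cons(cons(0, b), cons(c, cons(cons(b, b), cons(0, 0))))   [R2 at 2.2.2]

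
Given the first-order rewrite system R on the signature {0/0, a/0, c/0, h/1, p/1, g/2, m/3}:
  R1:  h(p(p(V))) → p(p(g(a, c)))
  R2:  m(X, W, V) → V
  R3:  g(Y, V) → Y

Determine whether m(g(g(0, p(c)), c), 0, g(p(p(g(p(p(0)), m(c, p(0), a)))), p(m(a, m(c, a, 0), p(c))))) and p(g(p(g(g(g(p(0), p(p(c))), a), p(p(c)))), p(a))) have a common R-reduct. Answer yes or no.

no — NF(t₁) = p(p(p(p(0)))), NF(t₂) = p(p(p(0)))

Reduce t₁ = m(g(g(0, p(c)), c), 0, g(p(p(g(p(p(0)), m(c, p(0), a)))), p(m(a, m(c, a, 0), p(c))))):
1. m(g(g(0, p(c)), c), 0, g(p(p(g(p(p(0)), m(c, p(0), a)))), p(m(a, m(c, a, 0), p(c)))))  →  g(p(p(g(p(p(0)), m(c, p(0), a)))), p(m(a, m(c, a, 0), p(c))))   [R2 at ε]
2. g(p(p(g(p(p(0)), m(c, p(0), a)))), p(m(a, m(c, a, 0), p(c))))  →  p(p(g(p(p(0)), m(c, p(0), a))))   [R3 at ε]
3. p(p(g(p(p(0)), m(c, p(0), a))))  →  p(p(p(p(0))))   [R3 at 1.1]

Reduce t₂ = p(g(p(g(g(g(p(0), p(p(c))), a), p(p(c)))), p(a))):
1. p(g(p(g(g(g(p(0), p(p(c))), a), p(p(c)))), p(a)))  →  p(p(g(g(g(p(0), p(p(c))), a), p(p(c)))))   [R3 at 1]
2. p(p(g(g(g(p(0), p(p(c))), a), p(p(c)))))  →  p(p(g(g(p(0), p(p(c))), a)))   [R3 at 1.1]
3. p(p(g(g(p(0), p(p(c))), a)))  →  p(p(g(p(0), p(p(c)))))   [R3 at 1.1]
4. p(p(g(p(0), p(p(c)))))  →  p(p(p(0)))   [R3 at 1.1]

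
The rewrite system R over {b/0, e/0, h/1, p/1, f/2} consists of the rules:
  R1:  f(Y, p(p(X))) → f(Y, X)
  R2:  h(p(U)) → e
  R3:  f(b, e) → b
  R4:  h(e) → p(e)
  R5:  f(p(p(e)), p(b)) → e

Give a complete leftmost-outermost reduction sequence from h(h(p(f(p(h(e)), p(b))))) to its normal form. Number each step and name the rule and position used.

1. h(h(p(f(p(h(e)), p(b)))))  →  h(e)   [R2 at 1]
2. h(e)  →  p(e)   [R4 at ε]

p(e)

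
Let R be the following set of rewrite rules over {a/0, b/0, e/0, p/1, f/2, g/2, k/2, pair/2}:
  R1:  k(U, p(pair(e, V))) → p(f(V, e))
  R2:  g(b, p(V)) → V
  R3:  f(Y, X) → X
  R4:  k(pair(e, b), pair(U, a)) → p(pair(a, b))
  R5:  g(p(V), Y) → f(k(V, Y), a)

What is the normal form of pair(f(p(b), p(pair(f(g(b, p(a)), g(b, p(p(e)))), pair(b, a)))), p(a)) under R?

1. pair(f(p(b), p(pair(f(g(b, p(a)), g(b, p(p(e)))), pair(b, a)))), p(a))  →  pair(p(pair(f(g(b, p(a)), g(b, p(p(e)))), pair(b, a))), p(a))   [R3 at 1]
2. pair(p(pair(f(g(b, p(a)), g(b, p(p(e)))), pair(b, a))), p(a))  →  pair(p(pair(g(b, p(p(e))), pair(b, a))), p(a))   [R3 at 1.1.1]
3. pair(p(pair(g(b, p(p(e))), pair(b, a))), p(a))  →  pair(p(pair(p(e), pair(b, a))), p(a))   [R2 at 1.1.1]

pair(p(pair(p(e), pair(b, a))), p(a))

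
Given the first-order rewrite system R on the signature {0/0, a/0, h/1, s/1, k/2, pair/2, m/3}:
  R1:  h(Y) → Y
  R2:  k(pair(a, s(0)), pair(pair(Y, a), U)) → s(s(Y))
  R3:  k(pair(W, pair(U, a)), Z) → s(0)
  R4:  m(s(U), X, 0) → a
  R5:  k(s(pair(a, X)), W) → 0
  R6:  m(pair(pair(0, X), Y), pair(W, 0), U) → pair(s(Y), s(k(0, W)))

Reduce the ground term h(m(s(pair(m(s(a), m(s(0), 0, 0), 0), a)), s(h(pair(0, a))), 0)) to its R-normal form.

1. h(m(s(pair(m(s(a), m(s(0), 0, 0), 0), a)), s(h(pair(0, a))), 0))  →  m(s(pair(m(s(a), m(s(0), 0, 0), 0), a)), s(h(pair(0, a))), 0)   [R1 at ε]
2. m(s(pair(m(s(a), m(s(0), 0, 0), 0), a)), s(h(pair(0, a))), 0)  →  a   [R4 at ε]

a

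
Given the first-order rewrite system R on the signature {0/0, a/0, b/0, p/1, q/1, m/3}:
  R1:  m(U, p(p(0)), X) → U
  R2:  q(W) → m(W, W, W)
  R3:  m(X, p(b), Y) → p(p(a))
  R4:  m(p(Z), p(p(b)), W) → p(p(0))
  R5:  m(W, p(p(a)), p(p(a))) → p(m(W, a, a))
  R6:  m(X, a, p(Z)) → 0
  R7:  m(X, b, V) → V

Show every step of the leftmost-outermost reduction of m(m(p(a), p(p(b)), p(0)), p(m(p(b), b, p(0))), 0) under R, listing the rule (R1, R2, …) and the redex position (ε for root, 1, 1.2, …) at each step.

p(p(0))

1. m(m(p(a), p(p(b)), p(0)), p(m(p(b), b, p(0))), 0)  →  m(p(p(0)), p(m(p(b), b, p(0))), 0)   [R4 at 1]
2. m(p(p(0)), p(m(p(b), b, p(0))), 0)  →  m(p(p(0)), p(p(0)), 0)   [R7 at 2.1]
3. m(p(p(0)), p(p(0)), 0)  →  p(p(0))   [R1 at ε]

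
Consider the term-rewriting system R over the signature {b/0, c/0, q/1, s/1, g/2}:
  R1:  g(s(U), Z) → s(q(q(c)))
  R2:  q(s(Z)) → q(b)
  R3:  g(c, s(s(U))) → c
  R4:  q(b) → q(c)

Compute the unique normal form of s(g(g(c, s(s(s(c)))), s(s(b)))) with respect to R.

s(c)

1. s(g(g(c, s(s(s(c)))), s(s(b))))  →  s(g(c, s(s(b))))   [R3 at 1.1]
2. s(g(c, s(s(b))))  →  s(c)   [R3 at 1]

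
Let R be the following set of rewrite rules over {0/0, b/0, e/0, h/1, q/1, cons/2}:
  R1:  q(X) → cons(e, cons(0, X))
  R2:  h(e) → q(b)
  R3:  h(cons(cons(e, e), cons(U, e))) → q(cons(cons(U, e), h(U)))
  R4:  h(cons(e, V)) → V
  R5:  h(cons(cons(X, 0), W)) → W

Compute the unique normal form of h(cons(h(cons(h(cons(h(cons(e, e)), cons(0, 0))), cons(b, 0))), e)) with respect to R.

1. h(cons(h(cons(h(cons(h(cons(e, e)), cons(0, 0))), cons(b, 0))), e))  →  h(cons(h(cons(h(cons(e, cons(0, 0))), cons(b, 0))), e))   [R4 at 1.1.1.1.1.1]
2. h(cons(h(cons(h(cons(e, cons(0, 0))), cons(b, 0))), e))  →  h(cons(h(cons(cons(0, 0), cons(b, 0))), e))   [R4 at 1.1.1.1]
3. h(cons(h(cons(cons(0, 0), cons(b, 0))), e))  →  h(cons(cons(b, 0), e))   [R5 at 1.1]
4. h(cons(cons(b, 0), e))  →  e   [R5 at ε]

e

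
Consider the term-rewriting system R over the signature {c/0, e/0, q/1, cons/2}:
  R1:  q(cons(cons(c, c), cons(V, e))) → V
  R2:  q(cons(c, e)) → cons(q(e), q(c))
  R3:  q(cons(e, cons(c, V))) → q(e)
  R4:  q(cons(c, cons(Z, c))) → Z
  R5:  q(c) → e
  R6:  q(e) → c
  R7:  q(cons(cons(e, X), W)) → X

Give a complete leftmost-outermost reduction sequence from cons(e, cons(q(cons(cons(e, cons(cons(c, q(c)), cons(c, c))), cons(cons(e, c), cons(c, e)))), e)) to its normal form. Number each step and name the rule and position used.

1. cons(e, cons(q(cons(cons(e, cons(cons(c, q(c)), cons(c, c))), cons(cons(e, c), cons(c, e)))), e))  →  cons(e, cons(cons(cons(c, q(c)), cons(c, c)), e))   [R7 at 2.1]
2. cons(e, cons(cons(cons(c, q(c)), cons(c, c)), e))  →  cons(e, cons(cons(cons(c, e), cons(c, c)), e))   [R5 at 2.1.1.2]

cons(e, cons(cons(cons(c, e), cons(c, c)), e))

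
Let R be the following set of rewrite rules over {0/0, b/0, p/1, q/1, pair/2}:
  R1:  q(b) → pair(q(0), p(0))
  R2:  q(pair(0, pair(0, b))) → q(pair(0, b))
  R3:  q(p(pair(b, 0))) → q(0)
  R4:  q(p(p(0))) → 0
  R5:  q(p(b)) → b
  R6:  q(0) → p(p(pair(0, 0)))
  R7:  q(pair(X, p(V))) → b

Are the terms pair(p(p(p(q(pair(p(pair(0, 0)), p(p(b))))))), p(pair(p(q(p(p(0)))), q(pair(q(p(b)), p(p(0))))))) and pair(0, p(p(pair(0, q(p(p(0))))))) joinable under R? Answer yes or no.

no — NF(t₁) = pair(p(p(p(b))), p(pair(p(0), b))), NF(t₂) = pair(0, p(p(pair(0, 0))))

Reduce t₁ = pair(p(p(p(q(pair(p(pair(0, 0)), p(p(b))))))), p(pair(p(q(p(p(0)))), q(pair(q(p(b)), p(p(0))))))):
1. pair(p(p(p(q(pair(p(pair(0, 0)), p(p(b))))))), p(pair(p(q(p(p(0)))), q(pair(q(p(b)), p(p(0)))))))  →  pair(p(p(p(b))), p(pair(p(q(p(p(0)))), q(pair(q(p(b)), p(p(0)))))))   [R7 at 1.1.1.1]
2. pair(p(p(p(b))), p(pair(p(q(p(p(0)))), q(pair(q(p(b)), p(p(0)))))))  →  pair(p(p(p(b))), p(pair(p(0), q(pair(q(p(b)), p(p(0)))))))   [R4 at 2.1.1.1]
3. pair(p(p(p(b))), p(pair(p(0), q(pair(q(p(b)), p(p(0)))))))  →  pair(p(p(p(b))), p(pair(p(0), b)))   [R7 at 2.1.2]

Reduce t₂ = pair(0, p(p(pair(0, q(p(p(0))))))):
1. pair(0, p(p(pair(0, q(p(p(0)))))))  →  pair(0, p(p(pair(0, 0))))   [R4 at 2.1.1.2]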